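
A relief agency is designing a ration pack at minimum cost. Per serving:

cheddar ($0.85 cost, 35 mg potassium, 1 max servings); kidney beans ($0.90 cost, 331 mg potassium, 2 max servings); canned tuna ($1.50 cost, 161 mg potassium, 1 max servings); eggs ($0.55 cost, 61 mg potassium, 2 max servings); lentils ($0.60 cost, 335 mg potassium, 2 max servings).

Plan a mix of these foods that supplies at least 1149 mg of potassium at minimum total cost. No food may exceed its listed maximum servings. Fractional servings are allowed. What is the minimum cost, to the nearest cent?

$2.50

Cost per mg of potassium: lentils $0.0018, kidney beans $0.0027, eggs $0.0090, canned tuna $0.0093, cheddar $0.0243.
Take 2 servings of lentils: +670.0 mg potassium for $1.20 (total $1.20, still need 479.0 mg).
Take 1.447 servings of kidney beans: +479.0 mg potassium for $1.30 (total $2.50, still need 0.0 mg).
Filling from the cheapest source first is optimal under one linear minimum: $2.50.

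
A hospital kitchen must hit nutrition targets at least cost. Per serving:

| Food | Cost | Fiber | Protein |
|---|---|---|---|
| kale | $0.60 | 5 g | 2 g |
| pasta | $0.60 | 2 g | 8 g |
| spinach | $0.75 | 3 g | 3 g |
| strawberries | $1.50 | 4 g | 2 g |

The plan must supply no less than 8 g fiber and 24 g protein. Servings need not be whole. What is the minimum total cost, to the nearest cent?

An LP optimum is at a vertex; with two nutrient constraints at most two foods are used. Check each candidate.
kale only: max(8/5, 24/2) = 12 servings → $7.20.
pasta only: max(8/2, 24/8) = 4 servings → $2.40.
spinach only: max(8/3, 24/3) = 8 servings → $6.00.
strawberries only: max(8/4, 24/2) = 12 servings → $18.00.
kale + pasta with both tight: 0.4444 servings and 2.889 servings → $2.00.
kale + spinach: intersection lies outside the first quadrant.
kale + strawberries: the both-tight solution has a negative serving — not a feasible corner.
pasta + spinach with both tight: 2.667 servings and 0.8889 servings → $2.27.
pasta + strawberries with both tight: 2.857 servings and 0.5714 servings → $2.57.
spinach + strawberries: the both-tight solution has a negative serving — not a feasible corner.
So the least-cost plan costs $2.00.

$2.00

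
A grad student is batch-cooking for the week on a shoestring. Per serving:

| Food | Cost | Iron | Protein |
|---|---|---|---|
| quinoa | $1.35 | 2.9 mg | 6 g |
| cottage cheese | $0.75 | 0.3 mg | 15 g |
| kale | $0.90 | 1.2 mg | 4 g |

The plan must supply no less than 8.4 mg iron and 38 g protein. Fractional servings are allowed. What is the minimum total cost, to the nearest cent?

$4.79

quinoa only: max(8.4/2.9, 38/6) = 6.333 servings → $8.55.
cottage cheese only: max(8.4/0.3, 38/15) = 28 servings → $21.00.
kale only: max(8.4/1.2, 38/4) = 9.5 servings → $8.55.
quinoa + cottage cheese with both tight: 2.748 servings and 1.434 servings → $4.79.
quinoa + kale with both targets exact would need a negative amount; discard.
cottage cheese + kale with both tight: 0.7143 servings and 6.821 servings → $6.67.
So the least-cost plan costs $4.79.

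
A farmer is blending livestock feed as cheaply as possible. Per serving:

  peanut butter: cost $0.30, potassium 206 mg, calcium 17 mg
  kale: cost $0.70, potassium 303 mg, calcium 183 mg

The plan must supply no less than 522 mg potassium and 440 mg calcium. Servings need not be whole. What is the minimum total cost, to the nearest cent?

$1.68

Two binding constraints pin down two serving amounts, so the optimal mix uses at most two foods. The candidates are each food alone (scaled to the tighter of potassium/calcium) and each pair with both constraints tight.
peanut butter only: max(522/206, 440/17) = 25.88 servings → $7.76.
kale only: max(522/303, 440/183) = 2.404 servings → $1.68.
peanut butter + kale with both targets exact would need a negative amount; discard.
So the least-cost plan costs $1.68.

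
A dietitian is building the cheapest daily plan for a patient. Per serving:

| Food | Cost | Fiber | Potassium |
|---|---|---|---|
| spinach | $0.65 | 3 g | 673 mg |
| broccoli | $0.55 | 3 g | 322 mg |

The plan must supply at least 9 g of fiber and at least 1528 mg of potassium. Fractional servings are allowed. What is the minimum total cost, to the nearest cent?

$1.81

For a min-cost LP with two ≥-constraints, a basic feasible solution has at most two positive variables.
spinach only: max(9/3, 1528/673) = 3 servings → $1.95.
broccoli only: max(9/3, 1528/322) = 4.745 servings → $2.61.
spinach + broccoli with both tight: 1.601 servings and 1.399 servings → $1.81.
Cheapest feasible corner: $1.81.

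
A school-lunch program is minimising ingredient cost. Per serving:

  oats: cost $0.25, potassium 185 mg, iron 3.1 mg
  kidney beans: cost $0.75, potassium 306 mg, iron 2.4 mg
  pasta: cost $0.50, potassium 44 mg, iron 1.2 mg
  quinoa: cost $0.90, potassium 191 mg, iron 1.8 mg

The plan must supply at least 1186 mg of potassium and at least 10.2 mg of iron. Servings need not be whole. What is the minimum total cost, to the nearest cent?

This is a tiny linear program; its minimum lies at a vertex of the feasible set. List the vertices and price them.
oats only: max(1186/185, 10.2/3.1) = 6.411 servings → $1.60.
kidney beans only: max(1186/306, 10.2/2.4) = 4.25 servings → $3.19.
pasta only: max(1186/44, 10.2/1.2) = 26.95 servings → $13.48.
quinoa only: max(1186/191, 10.2/1.8) = 6.209 servings → $5.59.
oats + kidney beans with both tight: 0.5446 servings and 3.547 servings → $2.80.
oats + pasta: intersection lies outside the first quadrant.
oats + quinoa with both targets exact would need a negative amount; discard.
kidney beans + pasta with both tight: 3.725 servings and 1.05 servings → $3.32.
kidney beans + quinoa with both tight: 2.019 servings and 2.974 servings → $4.19.
pasta + quinoa: the both-tight solution has a negative serving — not a feasible corner.
So the least-cost plan costs $1.60.

$1.60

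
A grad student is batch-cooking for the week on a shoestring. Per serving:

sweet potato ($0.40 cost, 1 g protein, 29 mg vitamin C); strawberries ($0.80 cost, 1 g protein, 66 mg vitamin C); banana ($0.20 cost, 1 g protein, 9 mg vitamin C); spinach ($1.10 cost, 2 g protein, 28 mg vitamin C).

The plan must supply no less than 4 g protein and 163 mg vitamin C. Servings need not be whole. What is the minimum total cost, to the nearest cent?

Minimising a linear cost over {protein ≥ 4, vitamin C ≥ 163, servings ≥ 0} — the optimum is at a vertex, using one or two foods.
sweet potato only: max(4/1, 163/29) = 5.621 servings → $2.25.
strawberries only: max(4/1, 163/66) = 4 servings → $3.20.
banana only: max(4/1, 163/9) = 18.11 servings → $3.62.
spinach only: max(4/2, 163/28) = 5.821 servings → $6.40.
sweet potato + strawberries with both tight: 2.73 servings and 1.27 servings → $2.11.
sweet potato + banana: intersection lies outside the first quadrant.
sweet potato + spinach: intersection lies outside the first quadrant.
strawberries + banana with both tight: 2.228 servings and 1.772 servings → $2.14.
strawberries + spinach with both tight: 2.058 servings and 0.9712 servings → $2.71.
banana + spinach with both targets exact would need a negative amount; discard.
Cheapest feasible corner: $2.11.

$2.11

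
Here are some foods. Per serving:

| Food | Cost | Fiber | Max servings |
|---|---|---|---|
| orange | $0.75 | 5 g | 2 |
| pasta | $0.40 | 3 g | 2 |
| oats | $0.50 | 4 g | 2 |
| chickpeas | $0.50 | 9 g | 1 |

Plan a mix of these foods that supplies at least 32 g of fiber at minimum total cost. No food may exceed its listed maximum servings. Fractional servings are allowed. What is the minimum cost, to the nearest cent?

$3.65

Cost per g of fiber: chickpeas $0.0556, oats $0.1250, pasta $0.1333, orange $0.1500.
Take 1 serving of chickpeas: +9.0 g fiber for $0.50 (total $0.50, still need 23.0 g).
Take 2 servings of oats: +8.0 g fiber for $1.00 (total $1.50, still need 15.0 g).
Take 2 servings of pasta: +6.0 g fiber for $0.80 (total $2.30, still need 9.0 g).
Take 1.8 servings of orange: +9.0 g fiber for $1.35 (total $3.65, still need 0.0 g).
Filling from the cheapest source first is optimal under one linear minimum: $3.65.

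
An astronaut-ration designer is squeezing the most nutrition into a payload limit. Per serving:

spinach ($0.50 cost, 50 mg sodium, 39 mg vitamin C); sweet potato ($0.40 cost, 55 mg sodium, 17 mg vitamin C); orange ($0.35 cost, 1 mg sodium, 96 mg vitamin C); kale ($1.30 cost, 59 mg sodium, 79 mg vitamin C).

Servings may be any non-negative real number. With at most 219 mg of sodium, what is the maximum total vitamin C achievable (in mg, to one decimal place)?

21024.0 mg

Vitamin C per mg sodium: orange 96, kale 1.339, spinach 0.78, sweet potato 0.3091.
With no serving limits, spend the whole sodium allowance on orange: 219 mg / 1 mg × 96 mg = 21024.0 mg.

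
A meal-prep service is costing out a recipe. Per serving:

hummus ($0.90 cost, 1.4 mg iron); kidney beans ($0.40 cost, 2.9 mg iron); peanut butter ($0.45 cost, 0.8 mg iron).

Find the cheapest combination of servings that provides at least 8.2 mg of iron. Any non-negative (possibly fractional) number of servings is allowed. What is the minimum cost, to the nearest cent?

Cost per mg of iron: kidney beans $0.1379, peanut butter $0.5625, hummus $0.6429.
With no serving limits, use only kidney beans: 8.2 mg / 2.9 mg = 2.828 servings × $0.40 = $1.13.

$1.13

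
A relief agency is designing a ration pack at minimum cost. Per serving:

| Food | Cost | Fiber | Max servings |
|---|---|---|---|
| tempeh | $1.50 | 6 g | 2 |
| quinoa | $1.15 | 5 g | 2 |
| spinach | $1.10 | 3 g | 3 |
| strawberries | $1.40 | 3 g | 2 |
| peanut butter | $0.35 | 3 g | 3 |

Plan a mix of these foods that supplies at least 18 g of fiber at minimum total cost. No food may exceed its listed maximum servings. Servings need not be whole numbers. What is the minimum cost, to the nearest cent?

$3.12

Cost per g of fiber: peanut butter $0.1167, quinoa $0.2300, tempeh $0.2500, spinach $0.3667, strawberries $0.4667.
Take 3 servings of peanut butter: +9.0 g fiber for $1.05 (total $1.05, still need 9.0 g).
Take 1.8 servings of quinoa: +9.0 g fiber for $2.07 (total $3.12, still need 0.0 g).
Greedy by cheapest-per-g is optimal for a single linear constraint, so the minimum cost is $3.12.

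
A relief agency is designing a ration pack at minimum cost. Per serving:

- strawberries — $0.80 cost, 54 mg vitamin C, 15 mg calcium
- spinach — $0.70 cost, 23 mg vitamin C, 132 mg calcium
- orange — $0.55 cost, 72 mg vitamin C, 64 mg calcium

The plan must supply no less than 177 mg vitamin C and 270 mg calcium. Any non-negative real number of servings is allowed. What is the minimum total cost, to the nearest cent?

The cheapest plan sits at a corner of the feasible region — with two constraints it uses at most two foods.
strawberries only: max(177/54, 270/15) = 18 servings → $14.40.
spinach only: max(177/23, 270/132) = 7.696 servings → $5.39.
orange only: max(177/72, 270/64) = 4.219 servings → $2.32.
strawberries + spinach with both tight: 2.529 servings and 1.758 servings → $3.25.
strawberries + orange: intersection lies outside the first quadrant.
spinach + orange with both tight: 1.01 servings and 2.136 servings → $1.88.
The minimum over all feasible corners is $1.88.

$1.88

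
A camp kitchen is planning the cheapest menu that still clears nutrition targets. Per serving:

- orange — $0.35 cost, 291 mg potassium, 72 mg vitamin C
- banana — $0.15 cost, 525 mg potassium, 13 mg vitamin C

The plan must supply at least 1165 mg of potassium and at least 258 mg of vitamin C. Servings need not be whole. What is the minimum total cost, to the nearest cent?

$1.28

The cheapest plan sits at a corner of the feasible region — with two constraints it uses at most two foods.
orange only: max(1165/291, 258/72) = 4.003 servings → $1.40.
banana only: max(1165/525, 258/13) = 19.85 servings → $2.98.
orange + banana with both tight: 3.537 servings and 0.2588 servings → $1.28.
The minimum over all feasible corners is $1.28.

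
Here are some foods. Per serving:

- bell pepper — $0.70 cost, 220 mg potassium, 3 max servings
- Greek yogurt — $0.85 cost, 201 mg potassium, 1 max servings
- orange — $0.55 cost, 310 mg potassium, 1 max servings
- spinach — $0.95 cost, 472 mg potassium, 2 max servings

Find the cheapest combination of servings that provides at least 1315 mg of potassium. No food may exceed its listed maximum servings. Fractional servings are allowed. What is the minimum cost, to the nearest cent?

Cost per mg of potassium: orange $0.0018, spinach $0.0020, bell pepper $0.0032, Greek yogurt $0.0042.
Take 1 serving of orange: +310.0 mg potassium for $0.55 (total $0.55, still need 1005.0 mg).
Take 2 servings of spinach: +944.0 mg potassium for $1.90 (total $2.45, still need 61.0 mg).
Take 0.2773 servings of bell pepper: +61.0 mg potassium for $0.19 (total $2.64, still need 0.0 mg).
Filling from the cheapest source first is optimal under one linear minimum: $2.64.

$2.64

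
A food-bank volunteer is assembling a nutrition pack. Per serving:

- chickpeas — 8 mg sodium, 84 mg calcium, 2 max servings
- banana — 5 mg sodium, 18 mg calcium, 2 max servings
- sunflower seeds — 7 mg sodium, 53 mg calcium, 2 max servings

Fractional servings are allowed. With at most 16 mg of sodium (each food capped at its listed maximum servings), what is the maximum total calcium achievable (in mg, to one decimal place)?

168.0 mg

Calcium per mg sodium: chickpeas 10.5, sunflower seeds 7.571, banana 3.6.
Take 2 servings of chickpeas: uses 16 mg sodium, +168.0 mg calcium (running total 168.0 mg).
Filling greedily by calcium-per-mg sodium is optimal for one linear limit, giving 168.0 mg.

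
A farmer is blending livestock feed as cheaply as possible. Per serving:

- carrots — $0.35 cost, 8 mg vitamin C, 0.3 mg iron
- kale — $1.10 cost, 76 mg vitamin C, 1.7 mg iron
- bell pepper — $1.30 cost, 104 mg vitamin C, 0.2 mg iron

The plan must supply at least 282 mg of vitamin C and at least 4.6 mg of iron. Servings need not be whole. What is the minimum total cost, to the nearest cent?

$3.92

For a min-cost LP with two ≥-constraints, a basic feasible solution has at most two positive variables.
carrots only: max(282/8, 4.6/0.3) = 35.25 servings → $12.34.
kale only: max(282/76, 4.6/1.7) = 3.711 servings → $4.08.
bell pepper only: max(282/104, 4.6/0.2) = 23 servings → $29.90.
carrots + kale: the both-tight solution has a negative serving — not a feasible corner.
carrots + bell pepper with both tight: 14.26 servings and 1.615 servings → $7.09.
kale + bell pepper with both tight: 2.611 servings and 0.8032 servings → $3.92.
Cheapest feasible corner: $3.92.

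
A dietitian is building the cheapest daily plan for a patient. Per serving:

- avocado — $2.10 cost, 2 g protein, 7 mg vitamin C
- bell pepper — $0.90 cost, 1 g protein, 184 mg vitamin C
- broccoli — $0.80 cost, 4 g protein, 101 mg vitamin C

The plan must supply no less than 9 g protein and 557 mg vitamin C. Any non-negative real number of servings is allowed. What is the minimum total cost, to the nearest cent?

Minimising a linear cost over {protein ≥ 9, vitamin C ≥ 557, servings ≥ 0} — the optimum is at a vertex, using one or two foods.
avocado only: max(9/2, 557/7) = 79.57 servings → $167.10.
bell pepper only: max(9/1, 557/184) = 9 servings → $8.10.
broccoli only: max(9/4, 557/101) = 5.515 servings → $4.41.
avocado + bell pepper with both tight: 3.044 servings and 2.911 servings → $9.01.
avocado + broccoli: the both-tight solution has a negative serving — not a feasible corner.
bell pepper + broccoli with both tight: 2.077 servings and 1.731 servings → $3.25.
The minimum over all feasible corners is $3.25.

$3.25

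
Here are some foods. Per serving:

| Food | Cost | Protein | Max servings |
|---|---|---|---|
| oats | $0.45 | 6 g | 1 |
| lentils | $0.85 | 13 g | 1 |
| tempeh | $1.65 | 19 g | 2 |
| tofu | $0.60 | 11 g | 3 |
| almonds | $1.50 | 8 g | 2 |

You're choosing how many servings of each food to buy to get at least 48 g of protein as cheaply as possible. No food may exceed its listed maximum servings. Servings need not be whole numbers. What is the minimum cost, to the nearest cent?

$2.80

Cost per g of protein: tofu $0.0545, lentils $0.0654, oats $0.0750, tempeh $0.0868, almonds $0.1875.
Take 3 servings of tofu: +33.0 g protein for $1.80 (total $1.80, still need 15.0 g).
Take 1 serving of lentils: +13.0 g protein for $0.85 (total $2.65, still need 2.0 g).
Take 0.3333 servings of oats: +2.0 g protein for $0.15 (total $2.80, still need 0.0 g).
Greedy by cheapest-per-g is optimal for a single linear constraint, so the minimum cost is $2.80.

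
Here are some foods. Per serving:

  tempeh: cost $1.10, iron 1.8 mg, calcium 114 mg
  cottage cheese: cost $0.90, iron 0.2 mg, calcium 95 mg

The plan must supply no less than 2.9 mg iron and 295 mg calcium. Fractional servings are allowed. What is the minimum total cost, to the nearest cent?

$2.82

Minimising a linear cost over {iron ≥ 2.9, calcium ≥ 295, servings ≥ 0} — the optimum is at a vertex, using one or two foods.
tempeh only: max(2.9/1.8, 295/114) = 2.588 servings → $2.85.
cottage cheese only: max(2.9/0.2, 295/95) = 14.5 servings → $13.05.
tempeh + cottage cheese with both tight: 1.461 servings and 1.352 servings → $2.82.
Cheapest feasible corner: $2.82.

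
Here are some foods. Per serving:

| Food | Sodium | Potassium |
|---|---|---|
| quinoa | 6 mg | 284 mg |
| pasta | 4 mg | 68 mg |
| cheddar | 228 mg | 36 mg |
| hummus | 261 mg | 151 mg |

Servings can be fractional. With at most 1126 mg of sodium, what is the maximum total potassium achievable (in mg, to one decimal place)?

53297.3 mg

Potassium per mg sodium: quinoa 47.33, pasta 17, hummus 0.5785, cheddar 0.1579.
With no serving limits, spend the whole sodium allowance on quinoa: 1126 mg / 6 mg × 284 mg = 53297.3 mg.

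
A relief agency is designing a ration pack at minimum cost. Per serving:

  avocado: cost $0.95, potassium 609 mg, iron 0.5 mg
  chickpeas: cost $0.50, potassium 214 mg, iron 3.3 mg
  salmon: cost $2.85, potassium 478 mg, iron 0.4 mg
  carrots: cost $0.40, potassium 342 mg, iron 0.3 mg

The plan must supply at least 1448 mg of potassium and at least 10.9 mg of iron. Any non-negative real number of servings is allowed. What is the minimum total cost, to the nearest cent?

At the optimum either one food covers both requirements or two foods hit both targets exactly; no other combination can be cheaper.
avocado only: max(1448/609, 10.9/0.5) = 21.8 servings → $20.71.
chickpeas only: max(1448/214, 10.9/3.3) = 6.766 servings → $3.38.
salmon only: max(1448/478, 10.9/0.4) = 27.25 servings → $77.66.
carrots only: max(1448/342, 10.9/0.3) = 36.33 servings → $14.53.
avocado + chickpeas with both tight: 1.285 servings and 3.108 servings → $2.78.
avocado + salmon: the both-tight solution has a negative serving — not a feasible corner.
avocado + carrots with both targets exact would need a negative amount; discard.
chickpeas + salmon with both tight: 3.104 servings and 1.639 servings → $6.22.
chickpeas + carrots with both tight: 3.094 servings and 2.298 servings → $2.47.
salmon + carrots: intersection lies outside the first quadrant.
The minimum over all feasible corners is $2.47.

$2.47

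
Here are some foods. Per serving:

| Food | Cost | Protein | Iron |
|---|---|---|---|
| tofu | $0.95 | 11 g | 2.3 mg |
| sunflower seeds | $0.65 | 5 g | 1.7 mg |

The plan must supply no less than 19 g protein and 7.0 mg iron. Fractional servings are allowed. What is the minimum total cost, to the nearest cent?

This is a tiny linear program; its minimum lies at a vertex of the feasible set. List the vertices and price them.
tofu only: max(19/11, 7.0/2.3) = 3.043 servings → $2.89.
sunflower seeds only: max(19/5, 7.0/1.7) = 4.118 servings → $2.68.
tofu + sunflower seeds: intersection lies outside the first quadrant.
So the least-cost plan costs $2.68.

$2.68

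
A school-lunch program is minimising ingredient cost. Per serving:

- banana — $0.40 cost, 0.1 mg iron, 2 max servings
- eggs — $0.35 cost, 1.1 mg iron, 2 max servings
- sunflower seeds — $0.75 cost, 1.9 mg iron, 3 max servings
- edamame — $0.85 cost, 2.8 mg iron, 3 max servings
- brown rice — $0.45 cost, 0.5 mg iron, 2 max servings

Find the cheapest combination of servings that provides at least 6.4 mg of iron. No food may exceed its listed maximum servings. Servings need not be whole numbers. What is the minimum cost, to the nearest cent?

$1.94

Cost per mg of iron: edamame $0.3036, eggs $0.3182, sunflower seeds $0.3947, brown rice $0.9000, banana $4.0000.
Take 2.286 servings of edamame: +6.4 mg iron for $1.94 (total $1.94, still need 0.0 mg).
Greedy by cheapest-per-mg is optimal for a single linear constraint, so the minimum cost is $1.94.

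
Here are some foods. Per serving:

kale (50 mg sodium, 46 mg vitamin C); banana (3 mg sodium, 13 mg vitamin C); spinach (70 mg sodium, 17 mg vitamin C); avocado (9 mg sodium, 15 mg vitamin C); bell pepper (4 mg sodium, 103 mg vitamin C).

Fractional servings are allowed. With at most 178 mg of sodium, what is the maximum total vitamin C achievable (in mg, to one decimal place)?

4583.5 mg

Vitamin C per mg sodium: bell pepper 25.75, banana 4.333, avocado 1.667, kale 0.92, spinach 0.2429.
With no serving limits, spend the whole sodium allowance on bell pepper: 178 mg / 4 mg × 103 mg = 4583.5 mg.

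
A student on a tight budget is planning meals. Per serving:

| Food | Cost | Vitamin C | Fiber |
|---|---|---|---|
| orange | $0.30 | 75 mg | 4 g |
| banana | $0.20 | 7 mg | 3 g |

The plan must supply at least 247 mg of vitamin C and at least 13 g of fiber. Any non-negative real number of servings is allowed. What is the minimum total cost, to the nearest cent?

$0.99

For a min-cost LP with two ≥-constraints, a basic feasible solution has at most two positive variables.
orange only: max(247/75, 13/4) = 3.293 servings → $0.99.
banana only: max(247/7, 13/3) = 35.29 servings → $7.06.
orange + banana: the both-tight solution has a negative serving — not a feasible corner.
So the least-cost plan costs $0.99.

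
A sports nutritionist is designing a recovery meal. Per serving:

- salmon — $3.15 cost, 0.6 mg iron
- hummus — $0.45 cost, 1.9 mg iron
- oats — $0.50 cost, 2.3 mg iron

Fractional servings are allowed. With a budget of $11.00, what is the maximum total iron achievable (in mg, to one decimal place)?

50.6 mg

Iron per dollar: oats 4.6, hummus 4.222, salmon 0.1905.
With no serving limits, spend the whole cost allowance on oats: $11.00 / $0.50 × 2.3 mg = 50.6 mg.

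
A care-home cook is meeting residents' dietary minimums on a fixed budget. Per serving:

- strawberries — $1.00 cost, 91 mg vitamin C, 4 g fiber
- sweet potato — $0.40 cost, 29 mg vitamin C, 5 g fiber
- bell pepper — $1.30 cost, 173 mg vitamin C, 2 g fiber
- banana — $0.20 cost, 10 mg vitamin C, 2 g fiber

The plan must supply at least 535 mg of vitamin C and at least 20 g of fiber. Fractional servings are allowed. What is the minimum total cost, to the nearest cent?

With two linear requirements the optimum uses one or two foods; enumerate the corners.
strawberries only: max(535/91, 20/4) = 5.879 servings → $5.88.
sweet potato only: max(535/29, 20/5) = 18.45 servings → $7.38.
bell pepper only: max(535/173, 20/2) = 10 servings → $13.00.
banana only: max(535/10, 20/2) = 53.5 servings → $10.70.
strawberries + sweet potato: the both-tight solution has a negative serving — not a feasible corner.
strawberries + bell pepper with both tight: 4.686 servings and 0.6275 servings → $5.50.
strawberries + banana with both targets exact would need a negative amount; discard.
sweet potato + bell pepper with both tight: 2.962 servings and 2.596 servings → $4.56.
sweet potato + banana: intersection lies outside the first quadrant.
bell pepper + banana with both tight: 2.669 servings and 7.331 servings → $4.94.
So the least-cost plan costs $4.56.

$4.56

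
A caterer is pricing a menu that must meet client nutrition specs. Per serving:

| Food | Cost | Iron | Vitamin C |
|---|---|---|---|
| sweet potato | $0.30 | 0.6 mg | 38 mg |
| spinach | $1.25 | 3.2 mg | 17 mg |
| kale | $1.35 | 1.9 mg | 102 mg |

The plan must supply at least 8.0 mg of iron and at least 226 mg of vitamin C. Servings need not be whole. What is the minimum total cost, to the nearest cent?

An LP optimum is at a vertex; with two nutrient constraints at most two foods are used. Check each candidate.
sweet potato only: max(8.0/0.6, 226/38) = 13.33 servings → $4.00.
spinach only: max(8.0/3.2, 226/17) = 13.29 servings → $16.62.
kale only: max(8.0/1.9, 226/102) = 4.211 servings → $5.68.
sweet potato + spinach with both tight: 5.271 servings and 1.512 servings → $3.47.
sweet potato + kale: the both-tight solution has a negative serving — not a feasible corner.
spinach + kale with both tight: 1.315 servings and 1.997 servings → $4.34.
The minimum over all feasible corners is $3.47.

$3.47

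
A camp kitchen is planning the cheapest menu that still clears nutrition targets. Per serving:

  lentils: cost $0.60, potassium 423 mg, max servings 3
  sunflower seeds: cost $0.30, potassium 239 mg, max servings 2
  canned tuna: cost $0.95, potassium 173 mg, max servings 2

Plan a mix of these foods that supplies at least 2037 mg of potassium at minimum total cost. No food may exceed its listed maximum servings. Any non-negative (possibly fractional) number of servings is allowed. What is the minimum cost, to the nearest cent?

$3.99

Cost per mg of potassium: sunflower seeds $0.0013, lentils $0.0014, canned tuna $0.0055.
Take 2 servings of sunflower seeds: +478.0 mg potassium for $0.60 (total $0.60, still need 1559.0 mg).
Take 3 servings of lentils: +1269.0 mg potassium for $1.80 (total $2.40, still need 290.0 mg).
Take 1.676 servings of canned tuna: +290.0 mg potassium for $1.59 (total $3.99, still need 0.0 mg).
Filling from the cheapest source first is optimal under one linear minimum: $3.99.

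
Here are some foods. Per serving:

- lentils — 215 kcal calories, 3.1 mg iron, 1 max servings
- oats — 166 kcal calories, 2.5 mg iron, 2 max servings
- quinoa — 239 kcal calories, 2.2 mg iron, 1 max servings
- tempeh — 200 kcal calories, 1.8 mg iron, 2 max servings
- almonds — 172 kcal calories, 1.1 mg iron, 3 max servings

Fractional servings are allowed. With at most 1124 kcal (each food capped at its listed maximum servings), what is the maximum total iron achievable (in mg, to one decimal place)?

13.3 mg

Iron per kcal: oats 0.01506, lentils 0.01442, quinoa 0.009205, tempeh 0.009, almonds 0.006395.
Take 2 servings of oats: uses 332 kcal, +5.0 mg iron (running total 5.0 mg).
Take 1 serving of lentils: uses 215 kcal, +3.1 mg iron (running total 8.1 mg).
Take 1 serving of quinoa: uses 239 kcal, +2.2 mg iron (running total 10.3 mg).
Take 1.69 servings of tempeh: uses 338 kcal, +3.0 mg iron (running total 13.3 mg).
Greedy by best ratio exhausts the calories allowance optimally: 13.3 mg.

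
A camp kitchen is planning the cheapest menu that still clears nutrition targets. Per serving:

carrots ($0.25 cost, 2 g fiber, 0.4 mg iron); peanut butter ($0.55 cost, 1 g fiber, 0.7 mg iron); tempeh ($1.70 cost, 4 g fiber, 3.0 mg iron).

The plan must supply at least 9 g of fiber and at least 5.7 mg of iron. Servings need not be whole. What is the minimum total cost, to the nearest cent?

$3.25

This is a tiny linear program; its minimum lies at a vertex of the feasible set. List the vertices and price them.
carrots only: max(9/2, 5.7/0.4) = 14.25 servings → $3.56.
peanut butter only: max(9/1, 5.7/0.7) = 9 servings → $4.95.
tempeh only: max(9/4, 5.7/3.0) = 2.25 servings → $3.83.
carrots + peanut butter with both tight: 0.6 servings and 7.8 servings → $4.44.
carrots + tempeh with both tight: 0.9545 servings and 1.773 servings → $3.25.
peanut butter + tempeh with both targets exact would need a negative amount; discard.
The minimum over all feasible corners is $3.25.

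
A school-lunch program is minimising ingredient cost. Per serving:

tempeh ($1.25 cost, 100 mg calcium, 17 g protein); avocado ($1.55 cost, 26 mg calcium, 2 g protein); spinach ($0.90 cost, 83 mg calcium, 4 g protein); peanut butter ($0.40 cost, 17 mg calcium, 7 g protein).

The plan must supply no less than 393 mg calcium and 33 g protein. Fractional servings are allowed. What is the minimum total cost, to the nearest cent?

$4.45

An LP optimum is at a vertex; with two nutrient constraints at most two foods are used. Check each candidate.
tempeh only: max(393/100, 33/17) = 3.93 servings → $4.91.
avocado only: max(393/26, 33/2) = 16.5 servings → $25.57.
spinach only: max(393/83, 33/4) = 8.25 servings → $7.42.
peanut butter only: max(393/17, 33/7) = 23.12 servings → $9.25.
tempeh + avocado with both tight: 0.2975 servings and 13.97 servings → $22.03.
tempeh + spinach with both tight: 1.154 servings and 3.344 servings → $4.45.
tempeh + peanut butter: the both-tight solution has a negative serving — not a feasible corner.
avocado + spinach with both targets exact would need a negative amount; discard.
avocado + peanut butter with both tight: 14.8 servings and 0.4865 servings → $23.13.
spinach + peanut butter with both tight: 4.269 servings and 2.275 servings → $4.75.
The minimum over all feasible corners is $4.45.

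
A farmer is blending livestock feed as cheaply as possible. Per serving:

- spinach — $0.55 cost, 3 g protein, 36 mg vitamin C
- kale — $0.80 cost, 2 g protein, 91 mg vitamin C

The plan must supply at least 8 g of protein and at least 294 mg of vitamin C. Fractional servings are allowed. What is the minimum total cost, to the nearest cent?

This is a tiny linear program; its minimum lies at a vertex of the feasible set. List the vertices and price them.
spinach only: max(8/3, 294/36) = 8.167 servings → $4.49.
kale only: max(8/2, 294/91) = 4 servings → $3.20.
spinach + kale with both tight: 0.6965 servings and 2.955 servings → $2.75.
The minimum over all feasible corners is $2.75.

$2.75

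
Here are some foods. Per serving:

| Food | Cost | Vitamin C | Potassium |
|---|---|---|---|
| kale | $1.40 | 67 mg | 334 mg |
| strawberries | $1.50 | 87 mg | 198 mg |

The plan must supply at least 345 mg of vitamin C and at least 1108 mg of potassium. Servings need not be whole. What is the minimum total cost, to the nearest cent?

$6.38

Check every corner: each single food scaled to meet both minima, and each pair solved so both constraints bind.
kale only: max(345/67, 1108/334) = 5.149 servings → $7.21.
strawberries only: max(345/87, 1108/198) = 5.596 servings → $8.39.
kale + strawberries with both tight: 1.778 servings and 2.596 servings → $6.38.
The minimum over all feasible corners is $6.38.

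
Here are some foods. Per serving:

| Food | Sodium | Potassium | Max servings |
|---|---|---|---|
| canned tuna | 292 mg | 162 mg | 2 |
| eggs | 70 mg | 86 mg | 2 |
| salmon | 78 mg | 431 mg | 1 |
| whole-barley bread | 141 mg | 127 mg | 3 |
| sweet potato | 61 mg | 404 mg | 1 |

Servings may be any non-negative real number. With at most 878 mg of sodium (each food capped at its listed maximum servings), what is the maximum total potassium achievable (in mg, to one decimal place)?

Potassium per mg sodium: sweet potato 6.623, salmon 5.526, eggs 1.229, whole-barley bread 0.9007, canned tuna 0.5548.
Take 1 serving of sweet potato: uses 61 mg sodium, +404.0 mg potassium (running total 404.0 mg).
Take 1 serving of salmon: uses 78 mg sodium, +431.0 mg potassium (running total 835.0 mg).
Take 2 servings of eggs: uses 140 mg sodium, +172.0 mg potassium (running total 1007.0 mg).
Take 3 servings of whole-barley bread: uses 423 mg sodium, +381.0 mg potassium (running total 1388.0 mg).
Take 0.6027 servings of canned tuna: uses 176 mg sodium, +97.6 mg potassium (running total 1485.6 mg).
Filling greedily by potassium-per-mg sodium is optimal for one linear limit, giving 1485.6 mg.

1485.6 mg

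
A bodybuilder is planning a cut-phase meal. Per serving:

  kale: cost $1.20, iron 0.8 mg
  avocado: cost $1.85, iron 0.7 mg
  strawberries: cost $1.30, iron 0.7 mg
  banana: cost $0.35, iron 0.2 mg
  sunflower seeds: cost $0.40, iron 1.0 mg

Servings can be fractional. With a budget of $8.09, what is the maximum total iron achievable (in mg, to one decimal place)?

20.2 mg

Iron per dollar: sunflower seeds 2.5, kale 0.6667, banana 0.5714, strawberries 0.5385, avocado 0.3784.
With no serving limits, spend the whole cost allowance on sunflower seeds: $8.09 / $0.40 × 1.0 mg = 20.2 mg.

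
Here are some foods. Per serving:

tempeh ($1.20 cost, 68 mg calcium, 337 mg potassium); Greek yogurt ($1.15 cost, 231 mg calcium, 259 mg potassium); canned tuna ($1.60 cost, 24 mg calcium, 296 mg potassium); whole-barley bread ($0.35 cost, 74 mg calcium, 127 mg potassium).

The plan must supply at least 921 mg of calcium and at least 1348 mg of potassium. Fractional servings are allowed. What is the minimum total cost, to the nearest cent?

Minimising a linear cost over {calcium ≥ 921, potassium ≥ 1348, servings ≥ 0} — the optimum is at a vertex, using one or two foods.
tempeh only: max(921/68, 1348/337) = 13.54 servings → $16.25.
Greek yogurt only: max(921/231, 1348/259) = 5.205 servings → $5.99.
canned tuna only: max(921/24, 1348/296) = 38.38 servings → $61.40.
whole-barley bread only: max(921/74, 1348/127) = 12.45 servings → $4.36.
tempeh + Greek yogurt with both tight: 1.209 servings and 3.631 servings → $5.63.
tempeh + canned tuna: intersection lies outside the first quadrant.
tempeh + whole-barley bread with both targets exact would need a negative amount; discard.
Greek yogurt + canned tuna with both tight: 3.865 servings and 1.172 servings → $6.32.
Greek yogurt + whole-barley bread with both tight: 1.693 servings and 7.162 servings → $4.45.
canned tuna + whole-barley bread with both targets exact would need a negative amount; discard.
Cheapest feasible corner: $4.36.

$4.36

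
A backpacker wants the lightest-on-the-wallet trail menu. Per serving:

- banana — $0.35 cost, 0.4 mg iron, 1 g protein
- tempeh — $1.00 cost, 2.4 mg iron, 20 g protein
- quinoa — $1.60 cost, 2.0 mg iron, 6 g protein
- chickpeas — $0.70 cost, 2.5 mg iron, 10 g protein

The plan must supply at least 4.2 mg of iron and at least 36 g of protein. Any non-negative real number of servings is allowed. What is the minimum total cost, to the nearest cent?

banana only: max(4.2/0.4, 36/1) = 36 servings → $12.60.
tempeh only: max(4.2/2.4, 36/20) = 1.8 servings → $1.80.
quinoa only: max(4.2/2.0, 36/6) = 6 servings → $9.60.
chickpeas only: max(4.2/2.5, 36/10) = 3.6 servings → $2.52.
banana + tempeh with both targets exact would need a negative amount; discard.
banana + quinoa: intersection lies outside the first quadrant.
banana + chickpeas: intersection lies outside the first quadrant.
tempeh + quinoa with both targets exact would need a negative amount; discard.
tempeh + chickpeas with both targets exact would need a negative amount; discard.
quinoa + chickpeas: intersection lies outside the first quadrant.
So the least-cost plan costs $1.80.

$1.80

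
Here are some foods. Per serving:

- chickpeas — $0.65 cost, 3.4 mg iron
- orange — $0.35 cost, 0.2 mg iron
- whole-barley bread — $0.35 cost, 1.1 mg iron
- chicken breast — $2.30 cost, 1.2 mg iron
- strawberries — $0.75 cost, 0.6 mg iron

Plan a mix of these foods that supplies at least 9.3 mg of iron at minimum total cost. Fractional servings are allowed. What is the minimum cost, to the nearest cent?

Cost per mg of iron: chickpeas $0.1912, whole-barley bread $0.3182, strawberries $1.2500, orange $1.7500, chicken breast $1.9167.
With no serving limits, use only chickpeas: 9.3 mg / 3.4 mg = 2.735 servings × $0.65 = $1.78.

$1.78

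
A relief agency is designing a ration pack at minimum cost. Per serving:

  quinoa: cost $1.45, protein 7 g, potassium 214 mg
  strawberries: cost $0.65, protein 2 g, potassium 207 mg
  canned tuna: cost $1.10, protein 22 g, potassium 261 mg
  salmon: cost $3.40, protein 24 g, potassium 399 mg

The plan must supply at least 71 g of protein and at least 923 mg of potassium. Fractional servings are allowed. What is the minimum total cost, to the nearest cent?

This is a tiny linear program; its minimum lies at a vertex of the feasible set. List the vertices and price them.
quinoa only: max(71/7, 923/214) = 10.14 servings → $14.71.
strawberries only: max(71/2, 923/207) = 35.5 servings → $23.07.
canned tuna only: max(71/22, 923/261) = 3.536 servings → $3.89.
salmon only: max(71/24, 923/399) = 2.958 servings → $10.06.
quinoa + strawberries: the both-tight solution has a negative serving — not a feasible corner.
quinoa + canned tuna with both tight: 0.6161 servings and 3.031 servings → $4.23.
quinoa + salmon with both targets exact would need a negative amount; discard.
strawberries + canned tuna with both tight: 0.4402 servings and 3.187 servings → $3.79.
strawberries + salmon with both targets exact would need a negative amount; discard.
canned tuna + salmon with both tight: 2.457 servings and 0.706 servings → $5.10.
Cheapest feasible corner: $3.79.

$3.79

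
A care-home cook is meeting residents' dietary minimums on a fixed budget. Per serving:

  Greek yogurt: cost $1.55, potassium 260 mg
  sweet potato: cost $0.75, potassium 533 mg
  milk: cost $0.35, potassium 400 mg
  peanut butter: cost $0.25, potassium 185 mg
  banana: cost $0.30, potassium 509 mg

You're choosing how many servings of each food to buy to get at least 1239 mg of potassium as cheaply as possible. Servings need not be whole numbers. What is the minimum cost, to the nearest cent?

Cost per mg of potassium: banana $0.0006, milk $0.0009, peanut butter $0.0014, sweet potato $0.0014, Greek yogurt $0.0060.
With no serving limits, use only banana: 1239 mg / 509 mg = 2.434 servings × $0.30 = $0.73.

$0.73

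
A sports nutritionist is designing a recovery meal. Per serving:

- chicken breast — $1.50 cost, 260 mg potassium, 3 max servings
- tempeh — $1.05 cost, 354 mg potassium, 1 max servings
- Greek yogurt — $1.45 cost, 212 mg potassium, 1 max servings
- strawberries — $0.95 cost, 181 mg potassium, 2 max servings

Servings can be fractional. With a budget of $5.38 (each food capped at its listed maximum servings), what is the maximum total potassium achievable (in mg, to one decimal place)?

Potassium per dollar: tempeh 337.1, strawberries 190.5, chicken breast 173.3, Greek yogurt 146.2.
Take 1 serving of tempeh: spends $1.05, +354.0 mg potassium (running total 354.0 mg).
Take 2 servings of strawberries: spends $1.90, +362.0 mg potassium (running total 716.0 mg).
Take 1.62 servings of chicken breast: spends $2.43, +421.2 mg potassium (running total 1137.2 mg).
Greedy by best ratio exhausts the cost allowance optimally: 1137.2 mg.

1137.2 mg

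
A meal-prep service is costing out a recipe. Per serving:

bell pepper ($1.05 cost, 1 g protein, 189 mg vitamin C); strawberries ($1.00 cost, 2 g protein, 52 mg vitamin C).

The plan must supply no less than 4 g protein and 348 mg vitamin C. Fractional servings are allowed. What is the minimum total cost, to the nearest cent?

$2.82

Check every corner: each single food scaled to meet both minima, and each pair solved so both constraints bind.
bell pepper only: max(4/1, 348/189) = 4 servings → $4.20.
strawberries only: max(4/2, 348/52) = 6.692 servings → $6.69.
bell pepper + strawberries with both tight: 1.497 servings and 1.252 servings → $2.82.
Cheapest feasible corner: $2.82.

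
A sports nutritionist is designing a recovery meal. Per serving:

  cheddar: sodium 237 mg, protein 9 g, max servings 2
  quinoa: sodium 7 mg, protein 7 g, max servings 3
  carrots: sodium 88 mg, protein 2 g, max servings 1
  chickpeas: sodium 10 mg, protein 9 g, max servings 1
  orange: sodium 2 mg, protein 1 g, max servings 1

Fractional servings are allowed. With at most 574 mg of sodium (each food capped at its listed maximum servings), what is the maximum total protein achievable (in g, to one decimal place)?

50.5 g

Protein per mg sodium: quinoa 1, chickpeas 0.9, orange 0.5, cheddar 0.03797, carrots 0.02273.
Take 3 servings of quinoa: uses 21 mg sodium, +21.0 g protein (running total 21.0 g).
Take 1 serving of chickpeas: uses 10 mg sodium, +9.0 g protein (running total 30.0 g).
Take 1 serving of orange: uses 2 mg sodium, +1.0 g protein (running total 31.0 g).
Take 2 servings of cheddar: uses 474 mg sodium, +18.0 g protein (running total 49.0 g).
Take 0.7614 servings of carrots: uses 67 mg sodium, +1.5 g protein (running total 50.5 g).
Filling greedily by protein-per-mg sodium is optimal for one linear limit, giving 50.5 g.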